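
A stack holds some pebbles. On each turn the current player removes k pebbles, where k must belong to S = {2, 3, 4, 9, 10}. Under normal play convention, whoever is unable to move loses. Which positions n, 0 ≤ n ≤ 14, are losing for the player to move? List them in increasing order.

n :  0  1  2  3  4  5  6  7  8  9 10 11 12 13 14
G :  0  0  1  1  2  2  0  0  1  1  2  2  0  0  1
P-positions are exactly the n with G(n) = 0.

0, 1, 6, 7, 12, 13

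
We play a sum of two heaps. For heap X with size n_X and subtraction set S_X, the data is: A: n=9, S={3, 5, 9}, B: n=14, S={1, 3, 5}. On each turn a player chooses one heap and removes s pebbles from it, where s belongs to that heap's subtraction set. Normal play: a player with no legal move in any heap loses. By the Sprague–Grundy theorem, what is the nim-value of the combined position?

Heap A, S = {3, 5, 9}:
G(0) = 0
G(1) = mex{} = 0
G(2) = mex{} = 0
G(3) = mex{0} = 1
G(4) = mex{0} = 1
G(5) = mex{0,0} = 1
G(6) = mex{1,0} = 2
G(7) = mex{1,0} = 2
G(8) = mex{1,1} = 0
G(9) = mex{2,1,0} = 3
G_A(9) = 3.
Heap B, S = {1, 3, 5}:
G(0) = 0
G(1) = mex{0} = 1
G(2) = mex{1} = 0
G(3) = mex{0,0} = 1
G(4) = mex{1,1} = 0
G(5) = mex{0,0,0} = 1
G(6) = mex{1,1,1} = 0
G(7) = mex{0,0,0} = 1
G(8) = mex{1,1,1} = 0
G(9) = mex{0,0,0} = 1
G(10) = mex{1,1,1} = 0
G(11) = mex{0,0,0} = 1
G(12) = mex{1,1,1} = 0
G(13) = mex{0,0,0} = 1
G(14) = mex{1,1,1} = 0
G_B(14) = 0.
Combined Grundy value = 3 ⊕ 0 = 3.

3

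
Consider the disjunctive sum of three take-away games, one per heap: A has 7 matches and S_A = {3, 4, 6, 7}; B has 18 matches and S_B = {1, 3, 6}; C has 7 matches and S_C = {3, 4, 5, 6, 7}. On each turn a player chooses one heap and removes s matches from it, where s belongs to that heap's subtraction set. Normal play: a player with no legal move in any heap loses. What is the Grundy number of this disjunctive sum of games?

Heap A, S = {3, 4, 6, 7}:
n : 0 1 2 3 4 5 6 7
G : 0 0 0 1 1 1 2 2
G_A(7) = 2.
Heap B, S = {1, 3, 6}:
G(0) = 0
G(1) = mex{0} = 1
G(2) = mex{1} = 0
G(3) = mex{0,0} = 1
G(4) = mex{1,1} = 0
G(5) = mex{0,0} = 1
G(6) = mex{1,1,0} = 2
G(7) = mex{2,0,1} = 3
G(8) = mex{3,1,0} = 2
G(9) = mex{2,2,1} = 0
G(10) = mex{0,3,0} = 1
G(11) = mex{1,2,1} = 0
G(12) = mex{0,0,2} = 1
G(13) = mex{1,1,3} = 0
G(14) = mex{0,0,2} = 1
G(15) = mex{1,1,0} = 2
G(16) = mex{2,0,1} = 3
G(17) = mex{3,1,0} = 2
G(18) = mex{2,2,1} = 0
G_B(18) = 0.
Heap C, S = {3, 4, 5, 6, 7}:
G(0) = 0
G(1) = mex{} = 0
G(2) = mex{} = 0
G(3) = mex{0} = 1
G(4) = mex{0,0} = 1
G(5) = mex{0,0,0} = 1
G(6) = mex{1,0,0,0} = 2
G(7) = mex{1,1,0,0,0} = 2
G_C(7) = 2.
Combined Grundy value = 2 ⊕ 0 ⊕ 2 = 0.

0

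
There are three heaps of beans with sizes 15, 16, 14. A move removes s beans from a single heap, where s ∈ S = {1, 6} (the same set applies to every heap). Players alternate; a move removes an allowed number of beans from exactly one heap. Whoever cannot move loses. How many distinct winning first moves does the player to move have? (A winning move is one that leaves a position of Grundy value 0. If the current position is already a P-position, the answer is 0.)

All heaps use S = {1, 6}:
n :  0  1  2  3  4  5  6  7  8  9 10 11 12 13 14 15 16
G :  0  1  0  1  0  1  2  0  1  0  1  0  1  2  0  1  0
Heap A: G(15) = 1.
Heap B: G(16) = 0.
Heap C: G(14) = 0.
Combined Grundy value = 1 ⊕ 0 ⊕ 0 = 1.
A winning move leaves total XOR = 0, i.e. changes one component's Grundy value g to g ⊕ X where X is the current total.
Heap A: need g' = 1⊕1 = 0. Options: 15−1→G=0, 15−6→G=0. Hits: 2.
Heap B: need g' = 0⊕1 = 1. Options: 16−1→G=1, 16−6→G=1. Hits: 2.
Heap C: need g' = 0⊕1 = 1. Options: 14−1→G=2, 14−6→G=1. Hits: 1.

5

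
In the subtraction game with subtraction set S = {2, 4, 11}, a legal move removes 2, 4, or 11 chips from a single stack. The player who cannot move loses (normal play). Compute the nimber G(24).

n :  0  1  2  3  4  5  6  7  8  9 10 11 12 13 14 15 16 17 18 19 20 21 22 23 24
G :  0  0  1  1  2  2  0  0  1  1  2  2  3  0  0  1  1  2  2  0  0  1  1  2  2

2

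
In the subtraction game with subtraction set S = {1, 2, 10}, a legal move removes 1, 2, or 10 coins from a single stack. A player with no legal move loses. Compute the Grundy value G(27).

0

n :  0  1  2  3  4  5  6  7  8  9 10 11 12 13 14 15 16 17 18 19 20 21 22 23 24 25 26 27
G :  0  1  2  0  1  2  0  1  2  0  1  2  0  1  2  0  1  2  0  1  2  0  1  2  0  1  2  0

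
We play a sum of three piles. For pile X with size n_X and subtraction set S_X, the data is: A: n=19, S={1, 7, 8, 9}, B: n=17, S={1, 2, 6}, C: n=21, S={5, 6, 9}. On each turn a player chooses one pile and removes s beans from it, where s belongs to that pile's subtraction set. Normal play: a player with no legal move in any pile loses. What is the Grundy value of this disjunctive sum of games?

0

Pile A, S = {1, 7, 8, 9}:
G(0) = 0
G(1) = mex{0} = 1
G(2) = mex{1} = 0
G(3) = mex{0} = 1
G(4) = mex{1} = 0
G(5) = mex{0} = 1
G(6) = mex{1} = 0
G(7) = mex{0,0} = 1
G(8) = mex{1,1,0} = 2
G(9) = mex{2,0,1,0} = 3
G(10) = mex{3,1,0,1} = 2
G(11) = mex{2,0,1,0} = 3
G(12) = mex{3,1,0,1} = 2
G(13) = mex{2,0,1,0} = 3
G(14) = mex{3,1,0,1} = 2
G(15) = mex{2,2,1,0} = 3
G(16) = mex{3,3,2,1} = 0
G(17) = mex{0,2,3,2} = 1
G(18) = mex{1,3,2,3} = 0
G(19) = mex{0,2,3,2} = 1
G_A(19) = 1.
Pile B, S = {1, 2, 6}:
G(0) = 0
G(1) = mex{0} = 1
G(2) = mex{1,0} = 2
G(3) = mex{2,1} = 0
G(4) = mex{0,2} = 1
G(5) = mex{1,0} = 2
G(6) = mex{2,1,0} = 3
G(7) = mex{3,2,1} = 0
G(8) = mex{0,3,2} = 1
G(9) = mex{1,0,0} = 2
G(10) = mex{2,1,1} = 0
G(11) = mex{0,2,2} = 1
G(12) = mex{1,0,3} = 2
G(13) = mex{2,1,0} = 3
G(14) = mex{3,2,1} = 0
G(15) = mex{0,3,2} = 1
G(16) = mex{1,0,0} = 2
G(17) = mex{2,1,1} = 0
G_B(17) = 0.
Pile C, S = {5, 6, 9}:
G(0) = 0
G(1) = mex{} = 0
G(2) = mex{} = 0
G(3) = mex{} = 0
G(4) = mex{} = 0
G(5) = mex{0} = 1
G(6) = mex{0,0} = 1
G(7) = mex{0,0} = 1
G(8) = mex{0,0} = 1
G(9) = mex{0,0,0} = 1
G(10) = mex{1,0,0} = 2
G(11) = mex{1,1,0} = 2
G(12) = mex{1,1,0} = 2
G(13) = mex{1,1,0} = 2
G(14) = mex{1,1,1} = 0
G(15) = mex{2,1,1} = 0
G(16) = mex{2,2,1} = 0
G(17) = mex{2,2,1} = 0
G(18) = mex{2,2,1} = 0
G(19) = mex{0,2,2} = 1
G(20) = mex{0,0,2} = 1
G(21) = mex{0,0,2} = 1
G_C(21) = 1.
Combined Grundy value = 1 ⊕ 0 ⊕ 1 = 0.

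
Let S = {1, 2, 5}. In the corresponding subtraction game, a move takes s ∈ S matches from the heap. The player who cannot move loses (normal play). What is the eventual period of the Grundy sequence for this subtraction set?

3

G(0) = 0
G(1) = mex{0} = 1
G(2) = mex{1,0} = 2
G(3) = mex{2,1} = 0
G(4) = mex{0,2} = 1
G(5) = mex{1,0,0} = 2
G(6) = mex{2,1,1} = 0
G(7) = mex{0,2,2} = 1
G(8) = mex{1,0,0} = 2
G(9) = mex{2,1,1} = 0
G(10) = mex{0,2,2} = 1
G(11) = mex{1,0,0} = 2
G(12) = mex{2,1,1} = 0
G(13) = mex{0,2,2} = 1
G(14) = mex{1,0,0} = 2
G(n+3) = G(n) holds for n = 0,…,4 (a full window of length max(S) = 5), so the sequence is purely periodic with period 3.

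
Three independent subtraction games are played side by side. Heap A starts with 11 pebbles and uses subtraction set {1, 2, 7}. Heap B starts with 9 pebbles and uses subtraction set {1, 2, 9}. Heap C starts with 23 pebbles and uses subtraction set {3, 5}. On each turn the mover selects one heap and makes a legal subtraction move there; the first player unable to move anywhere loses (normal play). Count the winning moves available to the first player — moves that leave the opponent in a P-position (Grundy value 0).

Heap A, S = {1, 2, 7}:
G(0) = 0
G(1) = mex{0} = 1
G(2) = mex{1,0} = 2
G(3) = mex{2,1} = 0
G(4) = mex{0,2} = 1
G(5) = mex{1,0} = 2
G(6) = mex{2,1} = 0
G(7) = mex{0,2,0} = 1
G(8) = mex{1,0,1} = 2
G(9) = mex{2,1,2} = 0
G(10) = mex{0,2,0} = 1
G(11) = mex{1,0,1} = 2
G_A(11) = 2.
Heap B, S = {1, 2, 9}:
n : 0 1 2 3 4 5 6 7 8 9
G : 0 1 2 0 1 2 0 1 2 3
G_B(9) = 3.
Heap C, S = {3, 5}:
G(0) = 0
G(1) = mex{} = 0
G(2) = mex{} = 0
G(3) = mex{0} = 1
G(4) = mex{0} = 1
G(5) = mex{0,0} = 1
G(6) = mex{1,0} = 2
G(7) = mex{1,0} = 2
G(8) = mex{1,1} = 0
G(9) = mex{2,1} = 0
G(10) = mex{2,1} = 0
G(11) = mex{0,2} = 1
G(12) = mex{0,2} = 1
G(13) = mex{0,0} = 1
G(14) = mex{1,0} = 2
G(15) = mex{1,0} = 2
G(16) = mex{1,1} = 0
G(17) = mex{2,1} = 0
G(18) = mex{2,1} = 0
G(19) = mex{0,2} = 1
G(20) = mex{0,2} = 1
G(21) = mex{0,0} = 1
G(22) = mex{1,0} = 2
G(23) = mex{1,0} = 2
G_C(23) = 2.
Combined Grundy value = 2 ⊕ 3 ⊕ 2 = 3.
A winning move leaves total XOR = 0, i.e. changes one component's Grundy value g to g ⊕ X where X is the current total.
Heap A: need g' = 2⊕3 = 1. Options: 11−1→G=1, 11−2→G=0, 11−7→G=1. Hits: 2.
Heap B: need g' = 3⊕3 = 0. Options: 9−1→G=2, 9−2→G=1, 9−9→G=0. Hits: 1.
Heap C: need g' = 2⊕3 = 1. Options: 23−3→G=1, 23−5→G=0. Hits: 1.

4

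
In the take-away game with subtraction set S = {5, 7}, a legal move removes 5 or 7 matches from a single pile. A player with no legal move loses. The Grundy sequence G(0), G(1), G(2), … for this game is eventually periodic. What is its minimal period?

12

n :  0  1  2  3  4  5  6  7  8  9 10 11 12 13 14 15 16 17 18 19 20 21 22 23 24 25
G :  0  0  0  0  0  1  1  1  1  1  2  2  0  0  0  0  0  1  1  1  1  1  2  2  0  0
G(n+12) = G(n) holds for n = 0,…,6 (a full window of length max(S) = 7), so the sequence is purely periodic with period 12.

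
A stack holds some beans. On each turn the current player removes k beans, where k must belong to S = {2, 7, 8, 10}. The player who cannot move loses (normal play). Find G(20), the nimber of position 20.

0

n :  0  1  2  3  4  5  6  7  8  9 10 11 12 13 14 15 16 17 18 19 20
G :  0  0  1  1  0  0  1  1  2  2  3  3  2  2  3  3  0  0  1  1  0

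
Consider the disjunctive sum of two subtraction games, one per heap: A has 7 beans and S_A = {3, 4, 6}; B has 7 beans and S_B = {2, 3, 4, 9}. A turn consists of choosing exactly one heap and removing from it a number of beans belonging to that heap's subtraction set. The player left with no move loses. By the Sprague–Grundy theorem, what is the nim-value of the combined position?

2

Heap A, S = {3, 4, 6}:
n : 0 1 2 3 4 5 6 7
G : 0 0 0 1 1 1 2 2
G_A(7) = 2.
Heap B, S = {2, 3, 4, 9}:
n : 0 1 2 3 4 5 6 7
G : 0 0 1 1 2 2 0 0
G_B(7) = 0.
Combined Grundy value = 2 ⊕ 0 = 2.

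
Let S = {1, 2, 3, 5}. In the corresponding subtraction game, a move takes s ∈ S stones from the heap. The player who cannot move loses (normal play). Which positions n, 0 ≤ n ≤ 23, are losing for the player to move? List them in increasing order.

G(0) = 0
G(1) = mex{0} = 1
G(2) = mex{1,0} = 2
G(3) = mex{2,1,0} = 3
G(4) = mex{3,2,1} = 0
G(5) = mex{0,3,2,0} = 1
G(6) = mex{1,0,3,1} = 2
G(7) = mex{2,1,0,2} = 3
G(8) = mex{3,2,1,3} = 0
G(9) = mex{0,3,2,0} = 1
G(10) = mex{1,0,3,1} = 2
G(11) = mex{2,1,0,2} = 3
G(12) = mex{3,2,1,3} = 0
G(13) = mex{0,3,2,0} = 1
G(14) = mex{1,0,3,1} = 2
G(15) = mex{2,1,0,2} = 3
G(16) = mex{3,2,1,3} = 0
G(17) = mex{0,3,2,0} = 1
G(18) = mex{1,0,3,1} = 2
G(19) = mex{2,1,0,2} = 3
G(20) = mex{3,2,1,3} = 0
G(21) = mex{0,3,2,0} = 1
G(22) = mex{1,0,3,1} = 2
G(23) = mex{2,1,0,2} = 3
P-positions are exactly the n with G(n) = 0.

0, 4, 8, 12, 16, 20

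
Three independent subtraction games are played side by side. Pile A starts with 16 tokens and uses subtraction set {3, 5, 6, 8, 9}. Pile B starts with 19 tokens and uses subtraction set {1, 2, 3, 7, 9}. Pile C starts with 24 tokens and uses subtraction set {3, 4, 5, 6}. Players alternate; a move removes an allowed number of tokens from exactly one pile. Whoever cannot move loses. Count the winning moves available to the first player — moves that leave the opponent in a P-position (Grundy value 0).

Pile A, S = {3, 5, 6, 8, 9}:
n :  0  1  2  3  4  5  6  7  8  9 10 11 12 13 14 15 16
G :  0  0  0  1  1  1  2  2  2  3  3  3  0  0  0  1  1
G_A(16) = 1.
Pile B, S = {1, 2, 3, 7, 9}:
G(0) = 0
G(1) = mex{0} = 1
G(2) = mex{1,0} = 2
G(3) = mex{2,1,0} = 3
G(4) = mex{3,2,1} = 0
G(5) = mex{0,3,2} = 1
G(6) = mex{1,0,3} = 2
G(7) = mex{2,1,0,0} = 3
G(8) = mex{3,2,1,1} = 0
G(9) = mex{0,3,2,2,0} = 1
G(10) = mex{1,0,3,3,1} = 2
G(11) = mex{2,1,0,0,2} = 3
G(12) = mex{3,2,1,1,3} = 0
G(13) = mex{0,3,2,2,0} = 1
G(14) = mex{1,0,3,3,1} = 2
G(15) = mex{2,1,0,0,2} = 3
G(16) = mex{3,2,1,1,3} = 0
G(17) = mex{0,3,2,2,0} = 1
G(18) = mex{1,0,3,3,1} = 2
G(19) = mex{2,1,0,0,2} = 3
G_B(19) = 3.
Pile C, S = {3, 4, 5, 6}:
G(0) = 0
G(1) = mex{} = 0
G(2) = mex{} = 0
G(3) = mex{0} = 1
G(4) = mex{0,0} = 1
G(5) = mex{0,0,0} = 1
G(6) = mex{1,0,0,0} = 2
G(7) = mex{1,1,0,0} = 2
G(8) = mex{1,1,1,0} = 2
G(9) = mex{2,1,1,1} = 0
G(10) = mex{2,2,1,1} = 0
G(11) = mex{2,2,2,1} = 0
G(12) = mex{0,2,2,2} = 1
G(13) = mex{0,0,2,2} = 1
G(14) = mex{0,0,0,2} = 1
G(15) = mex{1,0,0,0} = 2
G(16) = mex{1,1,0,0} = 2
G(17) = mex{1,1,1,0} = 2
G(18) = mex{2,1,1,1} = 0
G(19) = mex{2,2,1,1} = 0
G(20) = mex{2,2,2,1} = 0
G(21) = mex{0,2,2,2} = 1
G(22) = mex{0,0,2,2} = 1
G(23) = mex{0,0,0,2} = 1
G(24) = mex{1,0,0,0} = 2
G_C(24) = 2.
Combined Grundy value = 1 ⊕ 3 ⊕ 2 = 0.
A winning move leaves total XOR = 0, i.e. changes one component's Grundy value g to g ⊕ X where X is the current total.
Pile A: target g' = 1⊕0 = 1, but every legal move changes the Grundy value (mex property), so 0 moves.
Pile B: target g' = 3⊕0 = 3, but every legal move changes the Grundy value (mex property), so 0 moves.
Pile C: target g' = 2⊕0 = 2, but every legal move changes the Grundy value (mex property), so 0 moves.

0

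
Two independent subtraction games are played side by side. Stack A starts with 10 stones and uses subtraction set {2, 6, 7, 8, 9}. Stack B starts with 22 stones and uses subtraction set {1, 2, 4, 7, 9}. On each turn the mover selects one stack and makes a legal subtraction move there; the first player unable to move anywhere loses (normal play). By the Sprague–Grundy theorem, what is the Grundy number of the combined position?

Stack A, S = {2, 6, 7, 8, 9}:
G(0) = 0
G(1) = mex{} = 0
G(2) = mex{0} = 1
G(3) = mex{0} = 1
G(4) = mex{1} = 0
G(5) = mex{1} = 0
G(6) = mex{0,0} = 1
G(7) = mex{0,0,0} = 1
G(8) = mex{1,1,0,0} = 2
G(9) = mex{1,1,1,0,0} = 2
G(10) = mex{2,0,1,1,0} = 3
G_A(10) = 3.
Stack B, S = {1, 2, 4, 7, 9}:
n :  0  1  2  3  4  5  6  7  8  9 10 11 12 13 14 15 16 17 18 19 20 21 22
G :  0  1  2  0  1  2  0  1  2  3  4  0  1  2  0  1  2  0  1  2  3  4  0
G_B(22) = 0.
Combined Grundy value = 3 ⊕ 0 = 3.

3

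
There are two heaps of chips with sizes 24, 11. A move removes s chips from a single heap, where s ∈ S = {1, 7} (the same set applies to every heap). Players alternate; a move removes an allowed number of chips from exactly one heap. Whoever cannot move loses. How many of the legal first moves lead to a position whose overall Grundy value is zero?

4

All heaps use S = {1, 7}:
G(0) = 0
G(1) = mex{0} = 1
G(2) = mex{1} = 0
G(3) = mex{0} = 1
G(4) = mex{1} = 0
G(5) = mex{0} = 1
G(6) = mex{1} = 0
G(7) = mex{0,0} = 1
G(8) = mex{1,1} = 0
G(9) = mex{0,0} = 1
G(10) = mex{1,1} = 0
G(11) = mex{0,0} = 1
G(12) = mex{1,1} = 0
G(13) = mex{0,0} = 1
G(14) = mex{1,1} = 0
G(15) = mex{0,0} = 1
G(16) = mex{1,1} = 0
G(17) = mex{0,0} = 1
G(18) = mex{1,1} = 0
G(19) = mex{0,0} = 1
G(20) = mex{1,1} = 0
G(21) = mex{0,0} = 1
G(22) = mex{1,1} = 0
G(23) = mex{0,0} = 1
G(24) = mex{1,1} = 0
Heap A: G(24) = 0.
Heap B: G(11) = 1.
Combined Grundy value = 0 ⊕ 1 = 1.
A winning move leaves total XOR = 0, i.e. changes one component's Grundy value g to g ⊕ X where X is the current total.
Heap A: need g' = 0⊕1 = 1. Options: 24−1→G=1, 24−7→G=1. Hits: 2.
Heap B: need g' = 1⊕1 = 0. Options: 11−1→G=0, 11−7→G=0. Hits: 2.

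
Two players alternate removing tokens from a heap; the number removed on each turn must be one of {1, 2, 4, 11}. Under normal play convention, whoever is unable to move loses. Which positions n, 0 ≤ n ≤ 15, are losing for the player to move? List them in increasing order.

0, 3, 6, 9, 12, 15

n :  0  1  2  3  4  5  6  7  8  9 10 11 12 13 14 15
G :  0  1  2  0  1  2  0  1  2  0  1  2  0  1  2  0
P-positions are exactly the n with G(n) = 0.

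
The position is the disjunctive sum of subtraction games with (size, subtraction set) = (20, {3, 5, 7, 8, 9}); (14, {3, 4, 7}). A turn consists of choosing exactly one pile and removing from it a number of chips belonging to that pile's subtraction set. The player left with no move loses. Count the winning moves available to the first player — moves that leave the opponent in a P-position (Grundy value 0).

3

Pile A, S = {3, 5, 7, 8, 9}:
n :  0  1  2  3  4  5  6  7  8  9 10 11 12 13 14 15 16 17 18 19 20
G :  0  0  0  1  1  1  2  2  2  3  3  3  0  0  0  1  1  1  2  2  2
G_A(20) = 2.
Pile B, S = {3, 4, 7}:
n :  0  1  2  3  4  5  6  7  8  9 10 11 12 13 14
G :  0  0  0  1  1  1  2  2  2  3  0  0  0  1  1
G_B(14) = 1.
Combined Grundy value = 2 ⊕ 1 = 3.
A winning move leaves total XOR = 0, i.e. changes one component's Grundy value g to g ⊕ X where X is the current total.
Pile A: need g' = 2⊕3 = 1. Options: 20−3→G=1, 20−5→G=1, 20−7→G=0, 20−8→G=0, 20−9→G=3. Hits: 2.
Pile B: need g' = 1⊕3 = 2. Options: 14−3→G=0, 14−4→G=0, 14−7→G=2. Hits: 1.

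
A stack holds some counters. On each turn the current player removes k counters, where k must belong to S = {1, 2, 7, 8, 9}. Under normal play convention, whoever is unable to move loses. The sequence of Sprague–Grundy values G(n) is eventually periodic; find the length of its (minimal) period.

16

G(0) = 0
G(1) = mex{0} = 1
G(2) = mex{1,0} = 2
G(3) = mex{2,1} = 0
G(4) = mex{0,2} = 1
G(5) = mex{1,0} = 2
G(6) = mex{2,1} = 0
G(7) = mex{0,2,0} = 1
G(8) = mex{1,0,1,0} = 2
G(9) = mex{2,1,2,1,0} = 3
G(10) = mex{3,2,0,2,1} = 4
G(11) = mex{4,3,1,0,2} = 5
G(12) = mex{5,4,2,1,0} = 3
G(13) = mex{3,5,0,2,1} = 4
G(14) = mex{4,3,1,0,2} = 5
G(15) = mex{5,4,2,1,0} = 3
G(16) = mex{3,5,3,2,1} = 0
G(17) = mex{0,3,4,3,2} = 1
G(18) = mex{1,0,5,4,3} = 2
G(19) = mex{2,1,3,5,4} = 0
G(20) = mex{0,2,4,3,5} = 1
G(21) = mex{1,0,5,4,3} = 2
G(22) = mex{2,1,3,5,4} = 0
G(23) = mex{0,2,0,3,5} = 1
G(24) = mex{1,0,1,0,3} = 2
G(25) = mex{2,1,2,1,0} = 3
G(26) = mex{3,2,0,2,1} = 4
G(27) = mex{4,3,1,0,2} = 5
G(28) = mex{5,4,2,1,0} = 3
G(29) = mex{3,5,0,2,1} = 4
G(30) = mex{4,3,1,0,2} = 5
G(31) = mex{5,4,2,1,0} = 3
G(32) = mex{3,5,3,2,1} = 0
G(33) = mex{0,3,4,3,2} = 1
G(n+16) = G(n) holds for n = 0,…,8 (a full window of length max(S) = 9), so the sequence is purely periodic with period 16.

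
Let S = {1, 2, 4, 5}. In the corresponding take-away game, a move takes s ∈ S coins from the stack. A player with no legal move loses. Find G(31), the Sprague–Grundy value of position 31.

G(0) = 0
G(1) = mex{0} = 1
G(2) = mex{1,0} = 2
G(3) = mex{2,1} = 0
G(4) = mex{0,2,0} = 1
G(5) = mex{1,0,1,0} = 2
G(6) = mex{2,1,2,1} = 0
G(7) = mex{0,2,0,2} = 1
G(8) = mex{1,0,1,0} = 2
G(9) = mex{2,1,2,1} = 0
G(10) = mex{0,2,0,2} = 1
G(11) = mex{1,0,1,0} = 2
G(12) = mex{2,1,2,1} = 0
G(13) = mex{0,2,0,2} = 1
G(14) = mex{1,0,1,0} = 2
G(15) = mex{2,1,2,1} = 0
G(16) = mex{0,2,0,2} = 1
G(17) = mex{1,0,1,0} = 2
G(18) = mex{2,1,2,1} = 0
G(19) = mex{0,2,0,2} = 1
G(20) = mex{1,0,1,0} = 2
G(21) = mex{2,1,2,1} = 0
G(22) = mex{0,2,0,2} = 1
G(23) = mex{1,0,1,0} = 2
G(24) = mex{2,1,2,1} = 0
G(25) = mex{0,2,0,2} = 1
G(26) = mex{1,0,1,0} = 2
G(27) = mex{2,1,2,1} = 0
G(28) = mex{0,2,0,2} = 1
G(29) = mex{1,0,1,0} = 2
G(30) = mex{2,1,2,1} = 0
G(31) = mex{0,2,0,2} = 1

1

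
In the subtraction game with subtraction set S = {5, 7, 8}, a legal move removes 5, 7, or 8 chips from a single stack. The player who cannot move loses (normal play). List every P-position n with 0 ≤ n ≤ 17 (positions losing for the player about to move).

0, 1, 2, 3, 4, 13, 14, 15, 16, 17

n :  0  1  2  3  4  5  6  7  8  9 10 11 12 13 14 15 16 17
G :  0  0  0  0  0  1  1  1  1  1  2  2  2  0  0  0  0  0
P-positions are exactly the n with G(n) = 0.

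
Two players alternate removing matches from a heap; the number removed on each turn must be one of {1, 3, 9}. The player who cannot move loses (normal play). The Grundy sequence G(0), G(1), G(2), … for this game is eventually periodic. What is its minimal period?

2

G(0) = 0
G(1) = mex{0} = 1
G(2) = mex{1} = 0
G(3) = mex{0,0} = 1
G(4) = mex{1,1} = 0
G(5) = mex{0,0} = 1
G(6) = mex{1,1} = 0
G(7) = mex{0,0} = 1
G(8) = mex{1,1} = 0
G(9) = mex{0,0,0} = 1
G(10) = mex{1,1,1} = 0
G(11) = mex{0,0,0} = 1
G(12) = mex{1,1,1} = 0
G(13) = mex{0,0,0} = 1
G(14) = mex{1,1,1} = 0
G(n+2) = G(n) holds for n = 0,…,8 (a full window of length max(S) = 9), so the sequence is purely periodic with period 2.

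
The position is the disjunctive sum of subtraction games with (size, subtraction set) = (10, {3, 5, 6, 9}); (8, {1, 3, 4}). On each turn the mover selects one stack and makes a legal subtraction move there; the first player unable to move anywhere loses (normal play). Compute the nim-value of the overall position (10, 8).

Stack A, S = {3, 5, 6, 9}:
n :  0  1  2  3  4  5  6  7  8  9 10
G :  0  0  0  1  1  1  2  2  2  3  3
G_A(10) = 3.
Stack B, S = {1, 3, 4}:
n : 0 1 2 3 4 5 6 7 8
G : 0 1 0 1 2 3 2 0 1
G_B(8) = 1.
Combined Grundy value = 3 ⊕ 1 = 2.

2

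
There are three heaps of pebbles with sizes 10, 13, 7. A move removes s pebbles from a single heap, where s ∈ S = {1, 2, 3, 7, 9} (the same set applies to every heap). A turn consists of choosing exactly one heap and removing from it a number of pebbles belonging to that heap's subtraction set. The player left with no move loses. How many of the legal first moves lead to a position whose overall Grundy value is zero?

All heaps use S = {1, 2, 3, 7, 9}:
G(0) = 0
G(1) = mex{0} = 1
G(2) = mex{1,0} = 2
G(3) = mex{2,1,0} = 3
G(4) = mex{3,2,1} = 0
G(5) = mex{0,3,2} = 1
G(6) = mex{1,0,3} = 2
G(7) = mex{2,1,0,0} = 3
G(8) = mex{3,2,1,1} = 0
G(9) = mex{0,3,2,2,0} = 1
G(10) = mex{1,0,3,3,1} = 2
G(11) = mex{2,1,0,0,2} = 3
G(12) = mex{3,2,1,1,3} = 0
G(13) = mex{0,3,2,2,0} = 1
Heap A: G(10) = 2.
Heap B: G(13) = 1.
Heap C: G(7) = 3.
Combined Grundy value = 2 ⊕ 1 ⊕ 3 = 0.
A winning move leaves total XOR = 0, i.e. changes one component's Grundy value g to g ⊕ X where X is the current total.
Heap A: target g' = 2⊕0 = 2, but every legal move changes the Grundy value (mex property), so 0 moves.
Heap B: target g' = 1⊕0 = 1, but every legal move changes the Grundy value (mex property), so 0 moves.
Heap C: target g' = 3⊕0 = 3, but every legal move changes the Grundy value (mex property), so 0 moves.

0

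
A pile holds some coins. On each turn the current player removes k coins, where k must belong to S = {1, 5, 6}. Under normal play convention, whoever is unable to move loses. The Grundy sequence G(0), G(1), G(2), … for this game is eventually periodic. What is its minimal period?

G(0) = 0
G(1) = mex{0} = 1
G(2) = mex{1} = 0
G(3) = mex{0} = 1
G(4) = mex{1} = 0
G(5) = mex{0,0} = 1
G(6) = mex{1,1,0} = 2
G(7) = mex{2,0,1} = 3
G(8) = mex{3,1,0} = 2
G(9) = mex{2,0,1} = 3
G(10) = mex{3,1,0} = 2
G(11) = mex{2,2,1} = 0
G(12) = mex{0,3,2} = 1
G(13) = mex{1,2,3} = 0
G(14) = mex{0,3,2} = 1
G(15) = mex{1,2,3} = 0
G(16) = mex{0,0,2} = 1
G(17) = mex{1,1,0} = 2
G(18) = mex{2,0,1} = 3
G(19) = mex{3,1,0} = 2
G(20) = mex{2,0,1} = 3
G(21) = mex{3,1,0} = 2
G(22) = mex{2,2,1} = 0
G(23) = mex{0,3,2} = 1
G(n+11) = G(n) holds for n = 0,…,5 (a full window of length max(S) = 6), so the sequence is purely periodic with period 11.

11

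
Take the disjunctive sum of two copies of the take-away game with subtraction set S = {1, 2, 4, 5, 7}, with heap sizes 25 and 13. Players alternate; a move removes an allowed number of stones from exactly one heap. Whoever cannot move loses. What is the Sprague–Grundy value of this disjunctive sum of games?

All heaps use S = {1, 2, 4, 5, 7}:
G(0) = 0
G(1) = mex{0} = 1
G(2) = mex{1,0} = 2
G(3) = mex{2,1} = 0
G(4) = mex{0,2,0} = 1
G(5) = mex{1,0,1,0} = 2
G(6) = mex{2,1,2,1} = 0
G(7) = mex{0,2,0,2,0} = 1
G(8) = mex{1,0,1,0,1} = 2
G(9) = mex{2,1,2,1,2} = 0
G(10) = mex{0,2,0,2,0} = 1
G(11) = mex{1,0,1,0,1} = 2
G(12) = mex{2,1,2,1,2} = 0
G(13) = mex{0,2,0,2,0} = 1
G(14) = mex{1,0,1,0,1} = 2
G(15) = mex{2,1,2,1,2} = 0
G(16) = mex{0,2,0,2,0} = 1
G(17) = mex{1,0,1,0,1} = 2
G(18) = mex{2,1,2,1,2} = 0
G(19) = mex{0,2,0,2,0} = 1
G(20) = mex{1,0,1,0,1} = 2
G(21) = mex{2,1,2,1,2} = 0
G(22) = mex{0,2,0,2,0} = 1
G(23) = mex{1,0,1,0,1} = 2
G(24) = mex{2,1,2,1,2} = 0
G(25) = mex{0,2,0,2,0} = 1
Heap A: G(25) = 1.
Heap B: G(13) = 1.
Combined Grundy value = 1 ⊕ 1 = 0.

0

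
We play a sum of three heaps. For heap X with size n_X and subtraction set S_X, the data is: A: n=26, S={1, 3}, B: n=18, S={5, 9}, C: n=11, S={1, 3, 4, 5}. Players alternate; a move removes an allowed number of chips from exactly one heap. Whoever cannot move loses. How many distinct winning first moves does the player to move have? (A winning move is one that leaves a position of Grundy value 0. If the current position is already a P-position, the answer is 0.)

5

Heap A, S = {1, 3}:
n :  0  1  2  3  4  5  6  7  8  9 10 11 12 13 14 15 16 17 18 19 20 21 22 23 24 25 26
G :  0  1  0  1  0  1  0  1  0  1  0  1  0  1  0  1  0  1  0  1  0  1  0  1  0  1  0
G_A(26) = 0.
Heap B, S = {5, 9}:
G(0) = 0
G(1) = mex{} = 0
G(2) = mex{} = 0
G(3) = mex{} = 0
G(4) = mex{} = 0
G(5) = mex{0} = 1
G(6) = mex{0} = 1
G(7) = mex{0} = 1
G(8) = mex{0} = 1
G(9) = mex{0,0} = 1
G(10) = mex{1,0} = 2
G(11) = mex{1,0} = 2
G(12) = mex{1,0} = 2
G(13) = mex{1,0} = 2
G(14) = mex{1,1} = 0
G(15) = mex{2,1} = 0
G(16) = mex{2,1} = 0
G(17) = mex{2,1} = 0
G(18) = mex{2,1} = 0
G_B(18) = 0.
Heap C, S = {1, 3, 4, 5}:
G(0) = 0
G(1) = mex{0} = 1
G(2) = mex{1} = 0
G(3) = mex{0,0} = 1
G(4) = mex{1,1,0} = 2
G(5) = mex{2,0,1,0} = 3
G(6) = mex{3,1,0,1} = 2
G(7) = mex{2,2,1,0} = 3
G(8) = mex{3,3,2,1} = 0
G(9) = mex{0,2,3,2} = 1
G(10) = mex{1,3,2,3} = 0
G(11) = mex{0,0,3,2} = 1
G_C(11) = 1.
Combined Grundy value = 0 ⊕ 0 ⊕ 1 = 1.
A winning move leaves total XOR = 0, i.e. changes one component's Grundy value g to g ⊕ X where X is the current total.
Heap A: need g' = 0⊕1 = 1. Options: 26−1→G=1, 26−3→G=1. Hits: 2.
Heap B: need g' = 0⊕1 = 1. Options: 18−5→G=2, 18−9→G=1. Hits: 1.
Heap C: need g' = 1⊕1 = 0. Options: 11−1→G=0, 11−3→G=0, 11−4→G=3, 11−5→G=2. Hits: 2.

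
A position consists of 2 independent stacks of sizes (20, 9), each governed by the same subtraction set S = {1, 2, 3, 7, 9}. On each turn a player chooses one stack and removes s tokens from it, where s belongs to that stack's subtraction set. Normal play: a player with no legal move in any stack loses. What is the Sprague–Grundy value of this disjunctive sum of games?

All stacks use S = {1, 2, 3, 7, 9}:
n :  0  1  2  3  4  5  6  7  8  9 10 11 12 13 14 15 16 17 18 19 20
G :  0  1  2  3  0  1  2  3  0  1  2  3  0  1  2  3  0  1  2  3  0
Stack A: G(20) = 0.
Stack B: G(9) = 1.
Combined Grundy value = 0 ⊕ 1 = 1.

1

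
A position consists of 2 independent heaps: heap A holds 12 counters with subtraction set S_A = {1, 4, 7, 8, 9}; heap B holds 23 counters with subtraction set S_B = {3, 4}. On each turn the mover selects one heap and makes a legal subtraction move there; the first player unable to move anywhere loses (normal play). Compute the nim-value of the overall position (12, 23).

5

Heap A, S = {1, 4, 7, 8, 9}:
G(0) = 0
G(1) = mex{0} = 1
G(2) = mex{1} = 0
G(3) = mex{0} = 1
G(4) = mex{1,0} = 2
G(5) = mex{2,1} = 0
G(6) = mex{0,0} = 1
G(7) = mex{1,1,0} = 2
G(8) = mex{2,2,1,0} = 3
G(9) = mex{3,0,0,1,0} = 2
G(10) = mex{2,1,1,0,1} = 3
G(11) = mex{3,2,2,1,0} = 4
G(12) = mex{4,3,0,2,1} = 5
G_A(12) = 5.
Heap B, S = {3, 4}:
G(0) = 0
G(1) = mex{} = 0
G(2) = mex{} = 0
G(3) = mex{0} = 1
G(4) = mex{0,0} = 1
G(5) = mex{0,0} = 1
G(6) = mex{1,0} = 2
G(7) = mex{1,1} = 0
G(8) = mex{1,1} = 0
G(9) = mex{2,1} = 0
G(10) = mex{0,2} = 1
G(11) = mex{0,0} = 1
G(12) = mex{0,0} = 1
G(13) = mex{1,0} = 2
G(14) = mex{1,1} = 0
G(15) = mex{1,1} = 0
G(16) = mex{2,1} = 0
G(17) = mex{0,2} = 1
G(18) = mex{0,0} = 1
G(19) = mex{0,0} = 1
G(20) = mex{1,0} = 2
G(21) = mex{1,1} = 0
G(22) = mex{1,1} = 0
G(23) = mex{2,1} = 0
G_B(23) = 0.
Combined Grundy value = 5 ⊕ 0 = 5.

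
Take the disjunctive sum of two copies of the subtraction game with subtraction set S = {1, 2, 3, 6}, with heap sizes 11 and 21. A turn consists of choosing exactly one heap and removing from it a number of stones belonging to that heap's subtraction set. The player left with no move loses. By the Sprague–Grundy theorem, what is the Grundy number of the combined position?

All heaps use S = {1, 2, 3, 6}:
G(0) = 0
G(1) = mex{0} = 1
G(2) = mex{1,0} = 2
G(3) = mex{2,1,0} = 3
G(4) = mex{3,2,1} = 0
G(5) = mex{0,3,2} = 1
G(6) = mex{1,0,3,0} = 2
G(7) = mex{2,1,0,1} = 3
G(8) = mex{3,2,1,2} = 0
G(9) = mex{0,3,2,3} = 1
G(10) = mex{1,0,3,0} = 2
G(11) = mex{2,1,0,1} = 3
G(12) = mex{3,2,1,2} = 0
G(13) = mex{0,3,2,3} = 1
G(14) = mex{1,0,3,0} = 2
G(15) = mex{2,1,0,1} = 3
G(16) = mex{3,2,1,2} = 0
G(17) = mex{0,3,2,3} = 1
G(18) = mex{1,0,3,0} = 2
G(19) = mex{2,1,0,1} = 3
G(20) = mex{3,2,1,2} = 0
G(21) = mex{0,3,2,3} = 1
Heap A: G(11) = 3.
Heap B: G(21) = 1.
Combined Grundy value = 3 ⊕ 1 = 2.

2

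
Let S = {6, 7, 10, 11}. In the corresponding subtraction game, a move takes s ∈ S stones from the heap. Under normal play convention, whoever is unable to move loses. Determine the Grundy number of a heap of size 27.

G(0) = 0
G(1) = mex{} = 0
G(2) = mex{} = 0
G(3) = mex{} = 0
G(4) = mex{} = 0
G(5) = mex{} = 0
G(6) = mex{0} = 1
G(7) = mex{0,0} = 1
G(8) = mex{0,0} = 1
G(9) = mex{0,0} = 1
G(10) = mex{0,0,0} = 1
G(11) = mex{0,0,0,0} = 1
G(12) = mex{1,0,0,0} = 2
G(13) = mex{1,1,0,0} = 2
G(14) = mex{1,1,0,0} = 2
G(15) = mex{1,1,0,0} = 2
G(16) = mex{1,1,1,0} = 2
G(17) = mex{1,1,1,1} = 0
G(18) = mex{2,1,1,1} = 0
G(19) = mex{2,2,1,1} = 0
G(20) = mex{2,2,1,1} = 0
G(21) = mex{2,2,1,1} = 0
G(22) = mex{2,2,2,1} = 0
G(23) = mex{0,2,2,2} = 1
G(24) = mex{0,0,2,2} = 1
G(25) = mex{0,0,2,2} = 1
G(26) = mex{0,0,2,2} = 1
G(27) = mex{0,0,0,2} = 1

1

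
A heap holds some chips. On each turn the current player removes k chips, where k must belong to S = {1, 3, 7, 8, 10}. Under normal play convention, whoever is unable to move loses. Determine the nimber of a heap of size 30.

0

G(0) = 0
G(1) = mex{0} = 1
G(2) = mex{1} = 0
G(3) = mex{0,0} = 1
G(4) = mex{1,1} = 0
G(5) = mex{0,0} = 1
G(6) = mex{1,1} = 0
G(7) = mex{0,0,0} = 1
G(8) = mex{1,1,1,0} = 2
G(9) = mex{2,0,0,1} = 3
G(10) = mex{3,1,1,0,0} = 2
G(11) = mex{2,2,0,1,1} = 3
G(12) = mex{3,3,1,0,0} = 2
G(13) = mex{2,2,0,1,1} = 3
G(14) = mex{3,3,1,0,0} = 2
G(15) = mex{2,2,2,1,1} = 0
G(16) = mex{0,3,3,2,0} = 1
G(17) = mex{1,2,2,3,1} = 0
G(18) = mex{0,0,3,2,2} = 1
G(19) = mex{1,1,2,3,3} = 0
G(20) = mex{0,0,3,2,2} = 1
G(21) = mex{1,1,2,3,3} = 0
G(22) = mex{0,0,0,2,2} = 1
G(23) = mex{1,1,1,0,3} = 2
G(24) = mex{2,0,0,1,2} = 3
G(25) = mex{3,1,1,0,0} = 2
G(26) = mex{2,2,0,1,1} = 3
G(27) = mex{3,3,1,0,0} = 2
G(28) = mex{2,2,0,1,1} = 3
G(29) = mex{3,3,1,0,0} = 2
G(30) = mex{2,2,2,1,1} = 0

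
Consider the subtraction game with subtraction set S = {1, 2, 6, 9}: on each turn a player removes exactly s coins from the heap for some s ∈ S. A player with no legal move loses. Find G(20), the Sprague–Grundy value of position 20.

G(0) = 0
G(1) = mex{0} = 1
G(2) = mex{1,0} = 2
G(3) = mex{2,1} = 0
G(4) = mex{0,2} = 1
G(5) = mex{1,0} = 2
G(6) = mex{2,1,0} = 3
G(7) = mex{3,2,1} = 0
G(8) = mex{0,3,2} = 1
G(9) = mex{1,0,0,0} = 2
G(10) = mex{2,1,1,1} = 0
G(11) = mex{0,2,2,2} = 1
G(12) = mex{1,0,3,0} = 2
G(13) = mex{2,1,0,1} = 3
G(14) = mex{3,2,1,2} = 0
G(15) = mex{0,3,2,3} = 1
G(16) = mex{1,0,0,0} = 2
G(17) = mex{2,1,1,1} = 0
G(18) = mex{0,2,2,2} = 1
G(19) = mex{1,0,3,0} = 2
G(20) = mex{2,1,0,1} = 3

3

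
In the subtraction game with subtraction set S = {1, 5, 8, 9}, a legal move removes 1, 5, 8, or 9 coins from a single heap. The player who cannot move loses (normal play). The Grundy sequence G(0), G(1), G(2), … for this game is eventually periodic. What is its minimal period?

G(0) = 0
G(1) = mex{0} = 1
G(2) = mex{1} = 0
G(3) = mex{0} = 1
G(4) = mex{1} = 0
G(5) = mex{0,0} = 1
G(6) = mex{1,1} = 0
G(7) = mex{0,0} = 1
G(8) = mex{1,1,0} = 2
G(9) = mex{2,0,1,0} = 3
G(10) = mex{3,1,0,1} = 2
G(11) = mex{2,0,1,0} = 3
G(12) = mex{3,1,0,1} = 2
G(13) = mex{2,2,1,0} = 3
G(14) = mex{3,3,0,1} = 2
G(15) = mex{2,2,1,0} = 3
G(16) = mex{3,3,2,1} = 0
G(17) = mex{0,2,3,2} = 1
G(18) = mex{1,3,2,3} = 0
G(19) = mex{0,2,3,2} = 1
G(20) = mex{1,3,2,3} = 0
G(21) = mex{0,0,3,2} = 1
G(22) = mex{1,1,2,3} = 0
G(23) = mex{0,0,3,2} = 1
G(24) = mex{1,1,0,3} = 2
G(25) = mex{2,0,1,0} = 3
G(26) = mex{3,1,0,1} = 2
G(27) = mex{2,0,1,0} = 3
G(28) = mex{3,1,0,1} = 2
G(29) = mex{2,2,1,0} = 3
G(30) = mex{3,3,0,1} = 2
G(31) = mex{2,2,1,0} = 3
G(32) = mex{3,3,2,1} = 0
G(33) = mex{0,2,3,2} = 1
G(n+16) = G(n) holds for n = 0,…,8 (a full window of length max(S) = 9), so the sequence is purely periodic with period 16.

16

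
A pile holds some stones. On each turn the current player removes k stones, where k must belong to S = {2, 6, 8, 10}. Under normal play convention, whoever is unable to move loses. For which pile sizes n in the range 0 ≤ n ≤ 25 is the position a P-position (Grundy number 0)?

G(0) = 0
G(1) = mex{} = 0
G(2) = mex{0} = 1
G(3) = mex{0} = 1
G(4) = mex{1} = 0
G(5) = mex{1} = 0
G(6) = mex{0,0} = 1
G(7) = mex{0,0} = 1
G(8) = mex{1,1,0} = 2
G(9) = mex{1,1,0} = 2
G(10) = mex{2,0,1,0} = 3
G(11) = mex{2,0,1,0} = 3
G(12) = mex{3,1,0,1} = 2
G(13) = mex{3,1,0,1} = 2
G(14) = mex{2,2,1,0} = 3
G(15) = mex{2,2,1,0} = 3
G(16) = mex{3,3,2,1} = 0
G(17) = mex{3,3,2,1} = 0
G(18) = mex{0,2,3,2} = 1
G(19) = mex{0,2,3,2} = 1
G(20) = mex{1,3,2,3} = 0
G(21) = mex{1,3,2,3} = 0
G(22) = mex{0,0,3,2} = 1
G(23) = mex{0,0,3,2} = 1
G(24) = mex{1,1,0,3} = 2
G(25) = mex{1,1,0,3} = 2
P-positions are exactly the n with G(n) = 0.

0, 1, 4, 5, 16, 17, 20, 21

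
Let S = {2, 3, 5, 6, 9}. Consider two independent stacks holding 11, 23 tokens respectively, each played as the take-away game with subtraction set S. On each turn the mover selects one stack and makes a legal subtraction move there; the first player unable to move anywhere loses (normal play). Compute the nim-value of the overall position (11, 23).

All stacks use S = {2, 3, 5, 6, 9}:
n :  0  1  2  3  4  5  6  7  8  9 10 11 12 13 14 15 16 17 18 19 20 21 22 23
G :  0  0  1  1  2  2  3  3  0  4  1  5  0  4  1  2  0  3  1  2  0  3  1  2
Stack A: G(11) = 5.
Stack B: G(23) = 2.
Combined Grundy value = 5 ⊕ 2 = 7.

7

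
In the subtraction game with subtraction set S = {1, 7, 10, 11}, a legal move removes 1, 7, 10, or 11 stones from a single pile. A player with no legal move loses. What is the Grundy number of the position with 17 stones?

G(0) = 0
G(1) = mex{0} = 1
G(2) = mex{1} = 0
G(3) = mex{0} = 1
G(4) = mex{1} = 0
G(5) = mex{0} = 1
G(6) = mex{1} = 0
G(7) = mex{0,0} = 1
G(8) = mex{1,1} = 0
G(9) = mex{0,0} = 1
G(10) = mex{1,1,0} = 2
G(11) = mex{2,0,1,0} = 3
G(12) = mex{3,1,0,1} = 2
G(13) = mex{2,0,1,0} = 3
G(14) = mex{3,1,0,1} = 2
G(15) = mex{2,0,1,0} = 3
G(16) = mex{3,1,0,1} = 2
G(17) = mex{2,2,1,0} = 3

3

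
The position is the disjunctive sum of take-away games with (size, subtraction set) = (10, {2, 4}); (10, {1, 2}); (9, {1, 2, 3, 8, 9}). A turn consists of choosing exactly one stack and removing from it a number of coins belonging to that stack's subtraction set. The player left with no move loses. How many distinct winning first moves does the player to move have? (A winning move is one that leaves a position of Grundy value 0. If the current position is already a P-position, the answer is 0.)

Stack A, S = {2, 4}:
n :  0  1  2  3  4  5  6  7  8  9 10
G :  0  0  1  1  2  2  0  0  1  1  2
G_A(10) = 2.
Stack B, S = {1, 2}:
G(0) = 0
G(1) = mex{0} = 1
G(2) = mex{1,0} = 2
G(3) = mex{2,1} = 0
G(4) = mex{0,2} = 1
G(5) = mex{1,0} = 2
G(6) = mex{2,1} = 0
G(7) = mex{0,2} = 1
G(8) = mex{1,0} = 2
G(9) = mex{2,1} = 0
G(10) = mex{0,2} = 1
G_B(10) = 1.
Stack C, S = {1, 2, 3, 8, 9}:
n : 0 1 2 3 4 5 6 7 8 9
G : 0 1 2 3 0 1 2 3 4 5
G_C(9) = 5.
Combined Grundy value = 2 ⊕ 1 ⊕ 5 = 6.
A winning move leaves total XOR = 0, i.e. changes one component's Grundy value g to g ⊕ X where X is the current total.
Stack A: need g' = 2⊕6 = 4. Options: 10−2→G=1, 10−4→G=0. Hits: 0.
Stack B: need g' = 1⊕6 = 7. Options: 10−1→G=0, 10−2→G=2. Hits: 0.
Stack C: need g' = 5⊕6 = 3. Options: 9−1→G=4, 9−2→G=3, 9−3→G=2, 9−8→G=1, 9−9→G=0. Hits: 1.

1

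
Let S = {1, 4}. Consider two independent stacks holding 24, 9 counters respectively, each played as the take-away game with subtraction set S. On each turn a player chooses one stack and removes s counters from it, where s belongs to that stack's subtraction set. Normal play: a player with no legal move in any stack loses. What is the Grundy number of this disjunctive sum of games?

0

All stacks use S = {1, 4}:
n :  0  1  2  3  4  5  6  7  8  9 10 11 12 13 14 15 16 17 18 19 20 21 22 23 24
G :  0  1  0  1  2  0  1  0  1  2  0  1  0  1  2  0  1  0  1  2  0  1  0  1  2
Stack A: G(24) = 2.
Stack B: G(9) = 2.
Combined Grundy value = 2 ⊕ 2 = 0.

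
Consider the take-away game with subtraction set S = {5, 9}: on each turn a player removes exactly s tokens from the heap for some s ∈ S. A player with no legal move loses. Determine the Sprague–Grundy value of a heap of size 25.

2

n :  0  1  2  3  4  5  6  7  8  9 10 11 12 13 14 15 16 17 18 19 20 21 22 23 24 25
G :  0  0  0  0  0  1  1  1  1  1  2  2  2  2  0  0  0  0  0  1  1  1  1  1  2  2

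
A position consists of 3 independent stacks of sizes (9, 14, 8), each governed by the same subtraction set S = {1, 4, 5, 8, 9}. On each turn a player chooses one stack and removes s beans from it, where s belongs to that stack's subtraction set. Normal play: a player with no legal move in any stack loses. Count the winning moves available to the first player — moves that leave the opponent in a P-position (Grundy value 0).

All stacks use S = {1, 4, 5, 8, 9}:
G(0) = 0
G(1) = mex{0} = 1
G(2) = mex{1} = 0
G(3) = mex{0} = 1
G(4) = mex{1,0} = 2
G(5) = mex{2,1,0} = 3
G(6) = mex{3,0,1} = 2
G(7) = mex{2,1,0} = 3
G(8) = mex{3,2,1,0} = 4
G(9) = mex{4,3,2,1,0} = 5
G(10) = mex{5,2,3,0,1} = 4
G(11) = mex{4,3,2,1,0} = 5
G(12) = mex{5,4,3,2,1} = 0
G(13) = mex{0,5,4,3,2} = 1
G(14) = mex{1,4,5,2,3} = 0
Stack A: G(9) = 5.
Stack B: G(14) = 0.
Stack C: G(8) = 4.
Combined Grundy value = 5 ⊕ 0 ⊕ 4 = 1.
A winning move leaves total XOR = 0, i.e. changes one component's Grundy value g to g ⊕ X where X is the current total.
Stack A: need g' = 5⊕1 = 4. Options: 9−1→G=4, 9−4→G=3, 9−5→G=2, 9−8→G=1, 9−9→G=0. Hits: 1.
Stack B: need g' = 0⊕1 = 1. Options: 14−1→G=1, 14−4→G=4, 14−5→G=5, 14−8→G=2, 14−9→G=3. Hits: 1.
Stack C: need g' = 4⊕1 = 5. Options: 8−1→G=3, 8−4→G=2, 8−5→G=1, 8−8→G=0. Hits: 0.

2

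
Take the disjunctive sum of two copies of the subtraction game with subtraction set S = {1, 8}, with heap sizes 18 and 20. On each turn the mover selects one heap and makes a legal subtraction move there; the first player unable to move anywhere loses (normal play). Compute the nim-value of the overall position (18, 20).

0

All heaps use S = {1, 8}:
n :  0  1  2  3  4  5  6  7  8  9 10 11 12 13 14 15 16 17 18 19 20
G :  0  1  0  1  0  1  0  1  2  0  1  0  1  0  1  0  1  2  0  1  0
Heap A: G(18) = 0.
Heap B: G(20) = 0.
Combined Grundy value = 0 ⊕ 0 = 0.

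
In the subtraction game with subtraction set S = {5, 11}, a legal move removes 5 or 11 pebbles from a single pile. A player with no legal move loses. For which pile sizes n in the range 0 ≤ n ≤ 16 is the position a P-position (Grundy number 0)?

0, 1, 2, 3, 4, 10, 16

n :  0  1  2  3  4  5  6  7  8  9 10 11 12 13 14 15 16
G :  0  0  0  0  0  1  1  1  1  1  0  2  2  2  2  1  0
P-positions are exactly the n with G(n) = 0.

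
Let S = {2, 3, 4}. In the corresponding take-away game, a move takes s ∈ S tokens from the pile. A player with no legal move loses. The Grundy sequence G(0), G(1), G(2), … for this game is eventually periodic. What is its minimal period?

n :  0  1  2  3  4  5  6  7  8  9 10 11 12 13 14
G :  0  0  1  1  2  2  0  0  1  1  2  2  0  0  1
G(n+6) = G(n) holds for n = 0,…,3 (a full window of length max(S) = 4), so the sequence is purely periodic with period 6.

6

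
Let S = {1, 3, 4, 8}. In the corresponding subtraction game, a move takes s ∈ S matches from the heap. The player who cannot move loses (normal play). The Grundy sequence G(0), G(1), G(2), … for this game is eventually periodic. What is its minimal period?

7

n :  0  1  2  3  4  5  6  7  8  9 10 11 12 13 14 15 16
G :  0  1  0  1  2  3  2  0  1  0  1  2  3  2  0  1  0
G(n+7) = G(n) holds for n = 0,…,7 (a full window of length max(S) = 8), so the sequence is purely periodic with period 7.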